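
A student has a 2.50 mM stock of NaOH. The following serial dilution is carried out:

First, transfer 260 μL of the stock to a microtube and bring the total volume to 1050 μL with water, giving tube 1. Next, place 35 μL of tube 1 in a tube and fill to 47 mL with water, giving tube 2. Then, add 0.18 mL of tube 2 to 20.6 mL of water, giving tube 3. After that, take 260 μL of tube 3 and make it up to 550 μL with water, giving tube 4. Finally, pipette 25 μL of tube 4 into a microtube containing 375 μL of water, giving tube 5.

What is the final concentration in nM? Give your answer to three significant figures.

0.118 nM

Step 1: 260 μL brought to 1050 μL → factor 1050/260 = 4.0385
Step 2: 35 μL brought to 47 mL → factor 47000/35 = 1342.9
Step 3: 0.18 mL + 20.6 mL = 20.78 mL total → factor 20.78/0.18 = 115.44
Step 4: 260 μL brought to 550 μL → factor 550/260 = 2.1154
Step 5: 25 μL + 375 μL = 400 μL total → factor 400/25 = 16
Overall dilution factor = 4.0385 × 1342.9 × 115.44 × 2.1154 × 16 = 2.119 × 10^7
Final = 2.50 mM / 2.119 × 10^7 = 1.180 × 10^-7 mM = 0.118 nM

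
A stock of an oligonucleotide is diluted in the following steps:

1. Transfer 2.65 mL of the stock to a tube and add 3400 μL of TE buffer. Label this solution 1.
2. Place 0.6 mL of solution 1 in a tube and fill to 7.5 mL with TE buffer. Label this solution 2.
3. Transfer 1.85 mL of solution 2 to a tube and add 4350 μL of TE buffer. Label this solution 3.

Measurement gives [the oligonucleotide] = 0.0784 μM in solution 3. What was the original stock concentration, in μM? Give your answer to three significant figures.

Step 1: 2.65 mL + 3400 μL = 6.05 mL total → factor 6.05/2.65 = 2.283
Step 2: 0.6 mL brought to 7.5 mL → factor 7.5/0.6 = 12.5
Step 3: 1.85 mL + 4350 μL = 6.2 mL total → factor 6.2/1.85 = 3.3514
Overall dilution factor = 2.283 × 12.5 × 3.3514 = 95.64
Stock = 0.0784 μM × 95.64 = 7.50 μM

7.50 μM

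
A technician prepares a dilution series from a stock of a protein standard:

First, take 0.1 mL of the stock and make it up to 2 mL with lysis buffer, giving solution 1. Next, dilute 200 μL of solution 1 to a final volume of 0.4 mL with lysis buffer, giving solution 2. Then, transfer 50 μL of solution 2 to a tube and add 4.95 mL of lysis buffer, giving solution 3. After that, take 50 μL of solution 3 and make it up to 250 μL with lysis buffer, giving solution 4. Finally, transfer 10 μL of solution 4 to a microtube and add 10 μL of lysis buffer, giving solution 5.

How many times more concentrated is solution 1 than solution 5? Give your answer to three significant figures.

2.00 × 10^3

Step 1: 0.1 mL brought to 2 mL → factor 2/0.1 = 20
Step 2: 200 μL brought to 0.4 mL → factor 400/200 = 2
Step 3: 50 μL + 4.95 mL = 5000 μL total → factor 5000/50 = 100
Step 4: 50 μL brought to 250 μL → factor 250/50 = 5
Step 5: 10 μL + 10 μL = 20 μL total → factor 20/10 = 2
Dilution factor to solution 1 = 20; to solution 5 = 40000
[solution 1]/[solution 5] = (factor to solution 5)/(factor to solution 1) = 40000/20 = 2.00 × 10^3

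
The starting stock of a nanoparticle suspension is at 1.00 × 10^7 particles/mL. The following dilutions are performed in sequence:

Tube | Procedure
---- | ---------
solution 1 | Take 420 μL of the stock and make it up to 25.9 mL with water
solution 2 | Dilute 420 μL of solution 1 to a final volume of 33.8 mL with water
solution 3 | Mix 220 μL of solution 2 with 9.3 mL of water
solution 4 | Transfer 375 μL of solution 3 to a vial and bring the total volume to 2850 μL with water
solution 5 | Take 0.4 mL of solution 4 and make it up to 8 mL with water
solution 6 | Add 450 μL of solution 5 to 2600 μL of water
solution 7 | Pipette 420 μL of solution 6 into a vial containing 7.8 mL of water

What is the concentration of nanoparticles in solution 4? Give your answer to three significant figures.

6.13 particles/mL

Step 1: 420 μL brought to 25.9 mL → factor 25900/420 = 61.667
Step 2: 420 μL brought to 33.8 mL → factor 33800/420 = 80.476
Step 3: 220 μL + 9.3 mL = 9520 μL total → factor 9520/220 = 43.273
Step 4: 375 μL brought to 2850 μL → factor 2850/375 = 7.6
Dilution factor through solution 4 = 61.667 × 80.476 × 43.273 × 7.6 = 1.6321 × 10^6
[solution 4] = 1.00 × 10^7 particles/mL / 1.6321 × 10^6 = 6.13 particles/mL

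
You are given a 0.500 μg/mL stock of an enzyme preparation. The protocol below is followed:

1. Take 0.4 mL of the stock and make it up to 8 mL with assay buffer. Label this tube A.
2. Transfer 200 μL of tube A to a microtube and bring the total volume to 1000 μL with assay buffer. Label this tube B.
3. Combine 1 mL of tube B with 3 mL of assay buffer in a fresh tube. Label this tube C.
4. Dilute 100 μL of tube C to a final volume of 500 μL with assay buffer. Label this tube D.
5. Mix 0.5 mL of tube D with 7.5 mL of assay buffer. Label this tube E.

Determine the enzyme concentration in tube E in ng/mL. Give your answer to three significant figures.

Step 1: 0.4 mL brought to 8 mL → factor 8/0.4 = 20
Step 2: 200 μL brought to 1000 μL → factor 1000/200 = 5
Step 3: 1 mL + 3 mL = 4 mL total → factor 4/1 = 4
Step 4: 100 μL brought to 500 μL → factor 500/100 = 5
Step 5: 0.5 mL + 7.5 mL = 8 mL total → factor 8/0.5 = 16
Overall dilution factor = 20 × 5 × 4 × 5 × 16 = 32000
Final = 0.500 μg/mL / 32000 = 1.563 × 10^-5 μg/mL = 0.0156 ng/mL

0.0156 ng/mL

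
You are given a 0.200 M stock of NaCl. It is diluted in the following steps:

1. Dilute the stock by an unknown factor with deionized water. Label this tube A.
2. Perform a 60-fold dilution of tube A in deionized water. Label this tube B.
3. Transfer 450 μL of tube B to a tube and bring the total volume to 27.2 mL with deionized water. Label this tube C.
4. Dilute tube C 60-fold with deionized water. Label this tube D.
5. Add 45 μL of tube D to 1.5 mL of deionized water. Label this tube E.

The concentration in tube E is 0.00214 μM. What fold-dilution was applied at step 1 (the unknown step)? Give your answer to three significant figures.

12.5-fold

Step 1: unknown factor x
Step 2: 60-fold → factor 60
Step 3: 450 μL brought to 27.2 mL → factor 27200/450 = 60.444
Step 4: 60-fold → factor 60
Step 5: 45 μL + 1.5 mL = 1545 μL total → factor 1545/45 = 34.333
Product of known-step factors = 7.4709 × 10^6
Overall factor = 0.200 M / (0.00214 μM) = 9.3458 × 10^7
x = 9.3458 × 10^7 / 7.4709 × 10^6 = 12.5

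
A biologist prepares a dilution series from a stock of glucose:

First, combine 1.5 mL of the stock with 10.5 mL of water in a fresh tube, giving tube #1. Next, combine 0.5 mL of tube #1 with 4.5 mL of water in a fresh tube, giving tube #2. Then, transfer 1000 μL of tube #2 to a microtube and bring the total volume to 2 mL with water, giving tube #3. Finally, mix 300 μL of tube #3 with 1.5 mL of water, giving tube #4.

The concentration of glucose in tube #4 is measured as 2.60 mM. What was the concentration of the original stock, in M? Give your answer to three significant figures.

Step 1: 1.5 mL + 10.5 mL = 12 mL total → factor 12/1.5 = 8
Step 2: 0.5 mL + 4.5 mL = 5 mL total → factor 5/0.5 = 10
Step 3: 1000 μL brought to 2 mL → factor 2000/1000 = 2
Step 4: 300 μL + 1.5 mL = 1800 μL total → factor 1800/300 = 6
Overall dilution factor = 8 × 10 × 2 × 6 = 960
Stock = 2.60 mM × 960 = 2496 mM = 2.50 M

2.50 M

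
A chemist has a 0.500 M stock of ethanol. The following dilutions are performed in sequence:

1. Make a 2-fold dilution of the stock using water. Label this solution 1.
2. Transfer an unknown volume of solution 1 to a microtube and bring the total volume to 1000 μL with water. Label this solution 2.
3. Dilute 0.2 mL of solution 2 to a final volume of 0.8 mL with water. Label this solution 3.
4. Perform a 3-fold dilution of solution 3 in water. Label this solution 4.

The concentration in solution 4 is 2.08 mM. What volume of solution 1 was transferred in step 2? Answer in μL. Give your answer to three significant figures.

99.8 μL

Step 1: 2-fold → factor 2
Step 2: v brought to 1000 μL → factor = 1000 μL/v
Step 3: 0.2 mL brought to 0.8 mL → factor 0.8/0.2 = 4
Step 4: 3-fold → factor 3
Product of known-step factors = 24
Overall factor = 0.500 M / (2.08 mM) = 240.38
Step-2 factor = 240.38 / 24 = 10.016
v = 1000 μL / 10.016 = 99.8 μL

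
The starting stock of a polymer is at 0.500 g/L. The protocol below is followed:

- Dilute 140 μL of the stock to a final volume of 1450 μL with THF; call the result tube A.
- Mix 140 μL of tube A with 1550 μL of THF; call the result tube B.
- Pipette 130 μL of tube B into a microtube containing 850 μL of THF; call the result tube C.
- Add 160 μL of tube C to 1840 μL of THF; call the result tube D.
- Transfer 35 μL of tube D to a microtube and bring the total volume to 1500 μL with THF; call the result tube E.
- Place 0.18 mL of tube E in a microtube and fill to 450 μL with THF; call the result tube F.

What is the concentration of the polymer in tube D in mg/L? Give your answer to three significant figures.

Step 1: 140 μL brought to 1450 μL → factor 1450/140 = 10.357
Step 2: 140 μL + 1550 μL = 1690 μL total → factor 1690/140 = 12.071
Step 3: 130 μL + 850 μL = 980 μL total → factor 980/130 = 7.5385
Step 4: 160 μL + 1840 μL = 2000 μL total → factor 2000/160 = 12.5
Dilution factor through tube D = 10.357 × 12.071 × 7.5385 × 12.5 = 11781
[tube D] = 0.500 g/L / 11781 = 4.244 × 10^-5 g/L = 0.0424 mg/L

0.0424 mg/L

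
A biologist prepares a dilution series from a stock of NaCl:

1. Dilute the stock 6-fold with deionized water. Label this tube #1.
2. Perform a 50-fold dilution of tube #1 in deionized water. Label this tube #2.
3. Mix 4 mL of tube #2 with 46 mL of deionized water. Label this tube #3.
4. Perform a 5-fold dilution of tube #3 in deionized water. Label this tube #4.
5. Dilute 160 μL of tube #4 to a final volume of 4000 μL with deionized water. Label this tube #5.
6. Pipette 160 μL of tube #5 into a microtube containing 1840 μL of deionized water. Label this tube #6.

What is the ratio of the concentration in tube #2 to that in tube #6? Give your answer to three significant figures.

1.95 × 10^4

Step 1: 6-fold → factor 6
Step 2: 50-fold → factor 50
Step 3: 4 mL + 46 mL = 50 mL total → factor 50/4 = 12.5
Step 4: 5-fold → factor 5
Step 5: 160 μL brought to 4000 μL → factor 4000/160 = 25
Step 6: 160 μL + 1840 μL = 2000 μL total → factor 2000/160 = 12.5
Dilution factor to tube #2 = 300; to tube #6 = 5.8594 × 10^6
[tube #2]/[tube #6] = (factor to tube #6)/(factor to tube #2) = 5.8594 × 10^6/300 = 1.95 × 10^4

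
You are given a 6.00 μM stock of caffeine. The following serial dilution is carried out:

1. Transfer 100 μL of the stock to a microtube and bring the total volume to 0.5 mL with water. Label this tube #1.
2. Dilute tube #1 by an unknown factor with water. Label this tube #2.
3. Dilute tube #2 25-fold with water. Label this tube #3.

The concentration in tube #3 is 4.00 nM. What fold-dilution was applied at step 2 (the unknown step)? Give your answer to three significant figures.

Step 1: 100 μL brought to 0.5 mL → factor 500/100 = 5
Step 2: unknown factor x
Step 3: 25-fold → factor 25
Product of known-step factors = 125
Overall factor = 6.00 μM / (4.00 nM) = 1500
x = 1500 / 125 = 12.0

12.0-fold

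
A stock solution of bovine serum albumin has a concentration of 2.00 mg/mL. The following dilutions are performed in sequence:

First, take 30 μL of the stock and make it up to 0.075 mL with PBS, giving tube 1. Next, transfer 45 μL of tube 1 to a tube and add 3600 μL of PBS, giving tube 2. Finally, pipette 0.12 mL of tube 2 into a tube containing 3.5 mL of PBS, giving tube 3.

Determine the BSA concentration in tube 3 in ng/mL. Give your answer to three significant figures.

327 ng/mL

Step 1: 30 μL brought to 0.075 mL → factor 75/30 = 2.5
Step 2: 45 μL + 3600 μL = 3645 μL total → factor 3645/45 = 81
Step 3: 0.12 mL + 3.5 mL = 3.62 mL total → factor 3.62/0.12 = 30.167
Overall dilution factor = 2.5 × 81 × 30.167 = 6108.8
Final = 2.00 mg/mL / 6108.8 = 0.0003274 mg/mL = 327 ng/mL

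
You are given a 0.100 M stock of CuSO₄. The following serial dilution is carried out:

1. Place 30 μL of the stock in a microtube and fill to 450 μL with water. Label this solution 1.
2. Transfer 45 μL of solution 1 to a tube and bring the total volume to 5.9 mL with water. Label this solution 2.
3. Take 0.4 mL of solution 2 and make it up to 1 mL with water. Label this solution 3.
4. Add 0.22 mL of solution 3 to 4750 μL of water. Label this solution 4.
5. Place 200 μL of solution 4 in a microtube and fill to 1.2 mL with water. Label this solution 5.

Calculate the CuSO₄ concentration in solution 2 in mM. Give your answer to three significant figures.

Step 1: 30 μL brought to 450 μL → factor 450/30 = 15
Step 2: 45 μL brought to 5.9 mL → factor 5900/45 = 131.11
Dilution factor through solution 2 = 15 × 131.11 = 1966.7
[solution 2] = 0.100 M / 1966.7 = 5.085 × 10^-5 M = 0.0508 mM

0.0508 mM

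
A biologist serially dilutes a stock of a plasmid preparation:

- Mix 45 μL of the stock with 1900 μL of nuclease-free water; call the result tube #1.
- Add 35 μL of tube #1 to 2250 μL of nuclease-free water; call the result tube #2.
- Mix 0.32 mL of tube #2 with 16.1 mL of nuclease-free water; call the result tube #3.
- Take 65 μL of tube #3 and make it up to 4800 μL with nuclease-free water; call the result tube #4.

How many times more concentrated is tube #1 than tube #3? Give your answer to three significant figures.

Step 1: 45 μL + 1900 μL = 1945 μL total → factor 1945/45 = 43.222
Step 2: 35 μL + 2250 μL = 2285 μL total → factor 2285/35 = 65.286
Step 3: 0.32 mL + 16.1 mL = 16.42 mL total → factor 16.42/0.32 = 51.312
Dilution factor to tube #1 = 43.222; to tube #3 = 1.4479 × 10^5
[tube #1]/[tube #3] = (factor to tube #3)/(factor to tube #1) = 1.4479 × 10^5/43.222 = 3.35 × 10^3

3.35 × 10^3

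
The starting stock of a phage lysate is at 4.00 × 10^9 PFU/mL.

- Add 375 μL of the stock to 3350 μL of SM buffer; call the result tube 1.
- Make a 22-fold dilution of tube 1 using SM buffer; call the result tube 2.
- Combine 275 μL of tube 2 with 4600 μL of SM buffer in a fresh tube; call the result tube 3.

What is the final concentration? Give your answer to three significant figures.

1.03 × 10^6 PFU/mL

Step 1: 375 μL + 3350 μL = 3725 μL total → factor 3725/375 = 9.9333
Step 2: 22-fold → factor 22
Step 3: 275 μL + 4600 μL = 4875 μL total → factor 4875/275 = 17.727
Overall dilution factor = 9.9333 × 22 × 17.727 = 3874
Final = 4.00 × 10^9 PFU/mL / 3874 = 1.03 × 10^6 PFU/mL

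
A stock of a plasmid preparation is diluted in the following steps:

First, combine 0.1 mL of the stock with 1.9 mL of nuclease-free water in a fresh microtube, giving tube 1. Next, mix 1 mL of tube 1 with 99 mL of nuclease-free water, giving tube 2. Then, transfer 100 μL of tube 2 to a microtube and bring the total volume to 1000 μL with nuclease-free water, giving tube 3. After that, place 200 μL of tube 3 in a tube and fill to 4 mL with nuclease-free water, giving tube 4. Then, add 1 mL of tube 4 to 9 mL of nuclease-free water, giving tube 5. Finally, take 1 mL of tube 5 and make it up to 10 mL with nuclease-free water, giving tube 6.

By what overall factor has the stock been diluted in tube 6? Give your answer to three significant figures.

Step 1: 0.1 mL + 1.9 mL = 2 mL total → factor 2/0.1 = 20
Step 2: 1 mL + 99 mL = 100 mL total → factor 100/1 = 100
Step 3: 100 μL brought to 1000 μL → factor 1000/100 = 10
Step 4: 200 μL brought to 4 mL → factor 4000/200 = 20
Step 5: 1 mL + 9 mL = 10 mL total → factor 10/1 = 10
Step 6: 1 mL brought to 10 mL → factor 10/1 = 10
Overall dilution factor = 20 × 100 × 10 × 20 × 10 × 10 = 4 × 10^7

4.00 × 10^7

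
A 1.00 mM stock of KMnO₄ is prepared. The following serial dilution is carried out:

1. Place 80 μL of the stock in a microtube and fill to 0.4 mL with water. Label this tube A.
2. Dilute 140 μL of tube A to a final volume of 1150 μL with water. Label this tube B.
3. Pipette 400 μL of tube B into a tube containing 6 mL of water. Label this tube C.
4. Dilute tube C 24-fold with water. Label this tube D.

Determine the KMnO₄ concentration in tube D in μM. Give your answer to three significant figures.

0.0634 μM

Step 1: 80 μL brought to 0.4 mL → factor 400/80 = 5
Step 2: 140 μL brought to 1150 μL → factor 1150/140 = 8.2143
Step 3: 400 μL + 6 mL = 6400 μL total → factor 6400/400 = 16
Step 4: 24-fold → factor 24
Overall dilution factor = 5 × 8.2143 × 16 × 24 = 15771
Final = 1.00 mM / 15771 = 6.341 × 10^-5 mM = 0.0634 μM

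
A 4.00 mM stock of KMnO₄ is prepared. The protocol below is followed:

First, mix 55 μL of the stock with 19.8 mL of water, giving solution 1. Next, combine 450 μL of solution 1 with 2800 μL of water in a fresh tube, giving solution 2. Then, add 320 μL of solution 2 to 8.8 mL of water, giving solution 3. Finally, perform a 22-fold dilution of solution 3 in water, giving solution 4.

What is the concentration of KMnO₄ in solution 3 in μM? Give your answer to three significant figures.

0.0538 μM

Step 1: 55 μL + 19.8 mL = 19855 μL total → factor 19855/55 = 361
Step 2: 450 μL + 2800 μL = 3250 μL total → factor 3250/450 = 7.2222
Step 3: 320 μL + 8.8 mL = 9120 μL total → factor 9120/320 = 28.5
Dilution factor through solution 3 = 361 × 7.2222 × 28.5 = 74306
[solution 3] = 4.00 mM / 74306 = 5.383 × 10^-5 mM = 0.0538 μM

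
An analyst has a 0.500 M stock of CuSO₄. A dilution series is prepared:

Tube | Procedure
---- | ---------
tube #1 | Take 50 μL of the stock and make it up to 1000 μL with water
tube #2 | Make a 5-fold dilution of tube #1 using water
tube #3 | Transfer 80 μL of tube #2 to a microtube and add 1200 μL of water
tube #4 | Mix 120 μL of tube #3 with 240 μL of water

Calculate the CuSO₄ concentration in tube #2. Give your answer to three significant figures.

Step 1: 50 μL brought to 1000 μL → factor 1000/50 = 20
Step 2: 5-fold → factor 5
Dilution factor through tube #2 = 20 × 5 = 100
[tube #2] = 0.500 M / 100 = 0.00500 M

0.00500 M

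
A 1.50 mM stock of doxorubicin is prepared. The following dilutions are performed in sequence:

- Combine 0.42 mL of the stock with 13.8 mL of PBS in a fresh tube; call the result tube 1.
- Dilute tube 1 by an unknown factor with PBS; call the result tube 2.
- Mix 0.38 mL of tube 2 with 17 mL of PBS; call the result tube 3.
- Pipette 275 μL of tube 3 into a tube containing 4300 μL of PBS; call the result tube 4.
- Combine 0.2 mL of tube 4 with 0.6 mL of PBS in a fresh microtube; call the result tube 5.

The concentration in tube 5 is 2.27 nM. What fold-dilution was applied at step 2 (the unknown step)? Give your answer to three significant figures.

6.41-fold

Step 1: 0.42 mL + 13.8 mL = 14.22 mL total → factor 14.22/0.42 = 33.857
Step 2: unknown factor x
Step 3: 0.38 mL + 17 mL = 17.38 mL total → factor 17.38/0.38 = 45.737
Step 4: 275 μL + 4300 μL = 4575 μL total → factor 4575/275 = 16.636
Step 5: 0.2 mL + 0.6 mL = 0.8 mL total → factor 0.8/0.2 = 4
Product of known-step factors = 1.0305 × 10^5
Overall factor = 1.50 mM / (2.27 nM) = 6.6079 × 10^5
x = 6.6079 × 10^5 / 1.0305 × 10^5 = 6.41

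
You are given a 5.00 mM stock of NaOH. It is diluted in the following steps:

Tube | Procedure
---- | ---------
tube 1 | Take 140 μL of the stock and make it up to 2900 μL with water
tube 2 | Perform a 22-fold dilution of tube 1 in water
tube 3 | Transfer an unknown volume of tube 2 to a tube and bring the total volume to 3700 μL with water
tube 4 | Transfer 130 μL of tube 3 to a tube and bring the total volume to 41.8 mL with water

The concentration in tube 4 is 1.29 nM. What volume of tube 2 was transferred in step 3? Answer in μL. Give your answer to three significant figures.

140 μL

Step 1: 140 μL brought to 2900 μL → factor 2900/140 = 20.714
Step 2: 22-fold → factor 22
Step 3: v brought to 3700 μL → factor = 3700 μL/v
Step 4: 130 μL brought to 41.8 mL → factor 41800/130 = 321.54
Product of known-step factors = 1.4653 × 10^5
Overall factor = 5.00 mM / (1.29 nM) = 3.876 × 10^6
Step-3 factor = 3.876 × 10^6 / 1.4653 × 10^5 = 26.452
v = 3700 μL / 26.452 = 140 μL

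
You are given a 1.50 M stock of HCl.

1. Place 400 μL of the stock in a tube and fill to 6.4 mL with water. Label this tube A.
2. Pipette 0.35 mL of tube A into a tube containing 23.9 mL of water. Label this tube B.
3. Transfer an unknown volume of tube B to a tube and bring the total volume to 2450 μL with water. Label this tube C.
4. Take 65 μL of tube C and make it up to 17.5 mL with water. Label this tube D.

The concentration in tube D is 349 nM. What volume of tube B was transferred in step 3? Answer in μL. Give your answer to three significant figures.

Step 1: 400 μL brought to 6.4 mL → factor 6400/400 = 16
Step 2: 0.35 mL + 23.9 mL = 24.25 mL total → factor 24.25/0.35 = 69.286
Step 3: v brought to 2450 μL → factor = 2450 μL/v
Step 4: 65 μL brought to 17.5 mL → factor 17500/65 = 269.23
Product of known-step factors = 2.9846 × 10^5
Overall factor = 1.50 M / (349 nM) = 4.298 × 10^6
Step-3 factor = 4.298 × 10^6 / 2.9846 × 10^5 = 14.4
v = 2450 μL / 14.4 = 170 μL

170 μL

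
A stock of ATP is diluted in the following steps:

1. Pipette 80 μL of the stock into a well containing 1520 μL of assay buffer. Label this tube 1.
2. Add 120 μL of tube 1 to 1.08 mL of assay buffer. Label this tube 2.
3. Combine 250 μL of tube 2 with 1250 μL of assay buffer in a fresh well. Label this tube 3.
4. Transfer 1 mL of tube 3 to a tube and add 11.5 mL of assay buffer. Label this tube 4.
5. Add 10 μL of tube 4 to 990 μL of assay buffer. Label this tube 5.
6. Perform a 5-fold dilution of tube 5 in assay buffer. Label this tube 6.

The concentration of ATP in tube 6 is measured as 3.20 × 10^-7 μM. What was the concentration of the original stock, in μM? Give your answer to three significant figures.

Step 1: 80 μL + 1520 μL = 1600 μL total → factor 1600/80 = 20
Step 2: 120 μL + 1.08 mL = 1200 μL total → factor 1200/120 = 10
Step 3: 250 μL + 1250 μL = 1500 μL total → factor 1500/250 = 6
Step 4: 1 mL + 11.5 mL = 12.5 mL total → factor 12.5/1 = 12.5
Step 5: 10 μL + 990 μL = 1000 μL total → factor 1000/10 = 100
Step 6: 5-fold → factor 5
Overall dilution factor = 20 × 10 × 6 × 12.5 × 100 × 5 = 7.5 × 10^6
Stock = 3.20 × 10^-7 μM × 7.5 × 10^6 = 2.40 μM

2.40 μM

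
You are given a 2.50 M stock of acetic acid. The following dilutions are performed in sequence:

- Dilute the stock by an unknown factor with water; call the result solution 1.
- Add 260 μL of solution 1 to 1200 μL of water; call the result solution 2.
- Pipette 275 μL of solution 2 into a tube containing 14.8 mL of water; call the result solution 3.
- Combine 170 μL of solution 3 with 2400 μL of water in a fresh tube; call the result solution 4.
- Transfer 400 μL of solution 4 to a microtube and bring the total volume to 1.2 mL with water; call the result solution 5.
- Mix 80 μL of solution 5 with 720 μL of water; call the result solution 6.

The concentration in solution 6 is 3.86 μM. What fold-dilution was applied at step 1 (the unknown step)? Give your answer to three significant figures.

Step 1: unknown factor x
Step 2: 260 μL + 1200 μL = 1460 μL total → factor 1460/260 = 5.6154
Step 3: 275 μL + 14.8 mL = 15075 μL total → factor 15075/275 = 54.818
Step 4: 170 μL + 2400 μL = 2570 μL total → factor 2570/170 = 15.118
Step 5: 400 μL brought to 1.2 mL → factor 1200/400 = 3
Step 6: 80 μL + 720 μL = 800 μL total → factor 800/80 = 10
Product of known-step factors = 1.3961 × 10^5
Overall factor = 2.50 M / (3.86 μM) = 6.4767 × 10^5
x = 6.4767 × 10^5 / 1.3961 × 10^5 = 4.64

4.64-fold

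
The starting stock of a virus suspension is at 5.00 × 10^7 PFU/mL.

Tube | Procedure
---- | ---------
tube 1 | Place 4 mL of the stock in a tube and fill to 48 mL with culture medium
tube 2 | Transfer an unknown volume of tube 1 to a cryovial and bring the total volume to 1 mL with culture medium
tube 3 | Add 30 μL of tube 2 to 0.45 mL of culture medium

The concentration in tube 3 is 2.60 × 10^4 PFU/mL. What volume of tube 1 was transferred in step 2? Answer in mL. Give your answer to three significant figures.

Step 1: 4 mL brought to 48 mL → factor 48/4 = 12
Step 2: v brought to 1 mL → factor = 1 mL/v
Step 3: 30 μL + 0.45 mL = 480 μL total → factor 480/30 = 16
Product of known-step factors = 192
Overall factor = 5.00 × 10^7 PFU/mL / (2.60 × 10^4 PFU/mL) = 1923.1
Step-2 factor = 1923.1 / 192 = 10.016
v = 1 mL / 10.016 = 0.0998 mL

0.0998 mL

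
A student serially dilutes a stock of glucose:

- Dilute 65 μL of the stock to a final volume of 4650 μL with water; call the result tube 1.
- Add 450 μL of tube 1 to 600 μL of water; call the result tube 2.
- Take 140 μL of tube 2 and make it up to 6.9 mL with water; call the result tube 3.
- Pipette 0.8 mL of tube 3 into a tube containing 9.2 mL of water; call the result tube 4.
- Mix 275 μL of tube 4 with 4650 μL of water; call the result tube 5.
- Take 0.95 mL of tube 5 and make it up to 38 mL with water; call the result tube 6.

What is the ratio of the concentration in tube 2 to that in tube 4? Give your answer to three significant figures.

Step 1: 65 μL brought to 4650 μL → factor 4650/65 = 71.538
Step 2: 450 μL + 600 μL = 1050 μL total → factor 1050/450 = 2.3333
Step 3: 140 μL brought to 6.9 mL → factor 6900/140 = 49.286
Step 4: 0.8 mL + 9.2 mL = 10 mL total → factor 10/0.8 = 12.5
Dilution factor to tube 2 = 166.92; to tube 4 = 1.0284 × 10^5
[tube 2]/[tube 4] = (factor to tube 4)/(factor to tube 2) = 1.0284 × 10^5/166.92 = 616

616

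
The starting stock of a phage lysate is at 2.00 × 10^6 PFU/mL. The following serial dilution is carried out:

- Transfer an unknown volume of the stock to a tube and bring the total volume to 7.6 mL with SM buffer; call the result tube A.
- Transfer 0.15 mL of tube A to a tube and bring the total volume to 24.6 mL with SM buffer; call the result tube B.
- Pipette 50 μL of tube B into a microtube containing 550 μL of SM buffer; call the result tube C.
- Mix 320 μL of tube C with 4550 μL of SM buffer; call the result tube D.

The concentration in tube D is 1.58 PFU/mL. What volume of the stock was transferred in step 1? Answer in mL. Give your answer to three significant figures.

Step 1: v brought to 7.6 mL → factor = 7.6 mL/v
Step 2: 0.15 mL brought to 24.6 mL → factor 24.6/0.15 = 164
Step 3: 50 μL + 550 μL = 600 μL total → factor 600/50 = 12
Step 4: 320 μL + 4550 μL = 4870 μL total → factor 4870/320 = 15.219
Product of known-step factors = 29950
Overall factor = 2.00 × 10^6 PFU/mL / (1.58 PFU/mL) = 1.2658 × 10^6
Step-1 factor = 1.2658 × 10^6 / 29950 = 42.264
v = 7.6 mL / 42.264 = 0.180 mL

0.180 mL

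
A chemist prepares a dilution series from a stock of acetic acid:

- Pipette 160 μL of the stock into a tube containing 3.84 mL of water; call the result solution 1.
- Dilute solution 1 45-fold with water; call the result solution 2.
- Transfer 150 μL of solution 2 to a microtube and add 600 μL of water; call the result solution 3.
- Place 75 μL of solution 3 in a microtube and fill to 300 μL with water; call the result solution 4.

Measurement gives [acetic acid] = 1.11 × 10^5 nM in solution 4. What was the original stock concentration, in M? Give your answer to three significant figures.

Step 1: 160 μL + 3.84 mL = 4000 μL total → factor 4000/160 = 25
Step 2: 45-fold → factor 45
Step 3: 150 μL + 600 μL = 750 μL total → factor 750/150 = 5
Step 4: 75 μL brought to 300 μL → factor 300/75 = 4
Overall dilution factor = 25 × 45 × 5 × 4 = 22500
Stock = 1.11 × 10^5 nM × 22500 = 2.498 × 10^9 nM = 2.50 M

2.50 M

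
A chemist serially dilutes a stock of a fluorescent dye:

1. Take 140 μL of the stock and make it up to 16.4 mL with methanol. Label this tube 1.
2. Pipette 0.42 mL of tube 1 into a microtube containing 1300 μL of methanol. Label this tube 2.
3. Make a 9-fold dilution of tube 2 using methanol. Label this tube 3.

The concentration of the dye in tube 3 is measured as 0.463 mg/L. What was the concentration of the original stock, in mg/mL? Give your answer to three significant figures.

Step 1: 140 μL brought to 16.4 mL → factor 16400/140 = 117.14
Step 2: 0.42 mL + 1300 μL = 1.72 mL total → factor 1.72/0.42 = 4.0952
Step 3: 9-fold → factor 9
Overall dilution factor = 117.14 × 4.0952 × 9 = 4317.6
Stock = 0.463 mg/L × 4317.6 = 1999 mg/L = 2.00 mg/mL

2.00 mg/mL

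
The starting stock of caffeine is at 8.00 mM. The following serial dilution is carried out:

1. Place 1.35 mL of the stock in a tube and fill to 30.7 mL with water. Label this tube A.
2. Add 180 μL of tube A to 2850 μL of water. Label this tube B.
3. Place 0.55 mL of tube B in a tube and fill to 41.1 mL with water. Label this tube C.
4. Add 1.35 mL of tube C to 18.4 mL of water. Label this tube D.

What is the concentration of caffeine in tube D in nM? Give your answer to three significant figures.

19.1 nM

Step 1: 1.35 mL brought to 30.7 mL → factor 30.7/1.35 = 22.741
Step 2: 180 μL + 2850 μL = 3030 μL total → factor 3030/180 = 16.833
Step 3: 0.55 mL brought to 41.1 mL → factor 41.1/0.55 = 74.727
Step 4: 1.35 mL + 18.4 mL = 19.75 mL total → factor 19.75/1.35 = 14.63
Overall dilution factor = 22.741 × 16.833 × 74.727 × 14.63 = 4.1849 × 10^5
Final = 8.00 mM / 4.1849 × 10^5 = 1.912 × 10^-5 mM = 19.1 nM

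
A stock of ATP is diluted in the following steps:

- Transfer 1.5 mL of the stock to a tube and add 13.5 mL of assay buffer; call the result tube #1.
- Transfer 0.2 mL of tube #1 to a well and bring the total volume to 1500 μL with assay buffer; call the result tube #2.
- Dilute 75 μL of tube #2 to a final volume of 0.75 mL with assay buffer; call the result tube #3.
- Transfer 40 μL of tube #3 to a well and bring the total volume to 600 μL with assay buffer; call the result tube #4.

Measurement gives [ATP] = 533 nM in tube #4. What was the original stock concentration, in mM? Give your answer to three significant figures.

Step 1: 1.5 mL + 13.5 mL = 15 mL total → factor 15/1.5 = 10
Step 2: 0.2 mL brought to 1500 μL → factor 1.5/0.2 = 7.5
Step 3: 75 μL brought to 0.75 mL → factor 750/75 = 10
Step 4: 40 μL brought to 600 μL → factor 600/40 = 15
Overall dilution factor = 10 × 7.5 × 10 × 15 = 11250
Stock = 533 nM × 11250 = 5.996 × 10^6 nM = 6.00 mM

6.00 mM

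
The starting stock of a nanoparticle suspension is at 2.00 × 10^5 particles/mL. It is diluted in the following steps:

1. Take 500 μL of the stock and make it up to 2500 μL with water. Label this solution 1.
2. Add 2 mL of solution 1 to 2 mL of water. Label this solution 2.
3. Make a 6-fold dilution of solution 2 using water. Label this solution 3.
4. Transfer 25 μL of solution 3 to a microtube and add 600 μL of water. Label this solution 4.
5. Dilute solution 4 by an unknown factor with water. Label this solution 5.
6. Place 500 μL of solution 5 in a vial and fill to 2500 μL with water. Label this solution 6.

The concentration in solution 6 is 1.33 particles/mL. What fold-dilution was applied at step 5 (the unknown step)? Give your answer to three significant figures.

Step 1: 500 μL brought to 2500 μL → factor 2500/500 = 5
Step 2: 2 mL + 2 mL = 4 mL total → factor 4/2 = 2
Step 3: 6-fold → factor 6
Step 4: 25 μL + 600 μL = 625 μL total → factor 625/25 = 25
Step 5: unknown factor x
Step 6: 500 μL brought to 2500 μL → factor 2500/500 = 5
Product of known-step factors = 7500
Overall factor = 2.00 × 10^5 particles/mL / (1.33 particles/mL) = 1.5038 × 10^5
x = 1.5038 × 10^5 / 7500 = 20.1

20.1-fold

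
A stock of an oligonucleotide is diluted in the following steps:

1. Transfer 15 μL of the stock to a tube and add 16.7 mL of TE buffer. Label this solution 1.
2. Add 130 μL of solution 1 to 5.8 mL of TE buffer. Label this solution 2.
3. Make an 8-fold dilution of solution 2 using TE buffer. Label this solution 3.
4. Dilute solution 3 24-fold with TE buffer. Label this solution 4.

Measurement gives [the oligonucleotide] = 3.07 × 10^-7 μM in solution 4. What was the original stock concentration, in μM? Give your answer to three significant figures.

Step 1: 15 μL + 16.7 mL = 16715 μL total → factor 16715/15 = 1114.3
Step 2: 130 μL + 5.8 mL = 5930 μL total → factor 5930/130 = 45.615
Step 3: 8-fold → factor 8
Step 4: 24-fold → factor 24
Overall dilution factor = 1114.3 × 45.615 × 8 × 24 = 9.7595 × 10^6
Stock = 3.07 × 10^-7 μM × 9.7595 × 10^6 = 3.00 μM

3.00 μM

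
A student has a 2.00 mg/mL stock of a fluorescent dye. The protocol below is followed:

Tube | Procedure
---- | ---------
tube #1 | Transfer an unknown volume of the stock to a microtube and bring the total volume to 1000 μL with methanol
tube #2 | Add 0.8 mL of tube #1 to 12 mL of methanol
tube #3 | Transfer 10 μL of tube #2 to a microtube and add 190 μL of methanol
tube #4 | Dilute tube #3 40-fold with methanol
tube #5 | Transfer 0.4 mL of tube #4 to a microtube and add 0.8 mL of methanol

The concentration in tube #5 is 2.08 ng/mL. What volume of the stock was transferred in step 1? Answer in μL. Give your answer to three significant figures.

Step 1: v brought to 1000 μL → factor = 1000 μL/v
Step 2: 0.8 mL + 12 mL = 12.8 mL total → factor 12.8/0.8 = 16
Step 3: 10 μL + 190 μL = 200 μL total → factor 200/10 = 20
Step 4: 40-fold → factor 40
Step 5: 0.4 mL + 0.8 mL = 1.2 mL total → factor 1.2/0.4 = 3
Product of known-step factors = 38400
Overall factor = 2.00 mg/mL / (2.08 ng/mL) = 9.6154 × 10^5
Step-1 factor = 9.6154 × 10^5 / 38400 = 25.04
v = 1000 μL / 25.04 = 39.9 μL

39.9 μL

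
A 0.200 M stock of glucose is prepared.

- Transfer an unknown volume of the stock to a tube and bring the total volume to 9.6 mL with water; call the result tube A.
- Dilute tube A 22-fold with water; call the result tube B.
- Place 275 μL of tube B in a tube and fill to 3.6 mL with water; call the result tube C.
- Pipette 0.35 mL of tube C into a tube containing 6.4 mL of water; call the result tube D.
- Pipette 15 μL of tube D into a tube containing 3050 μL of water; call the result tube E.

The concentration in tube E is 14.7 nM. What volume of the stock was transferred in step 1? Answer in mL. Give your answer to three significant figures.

Step 1: v brought to 9.6 mL → factor = 9.6 mL/v
Step 2: 22-fold → factor 22
Step 3: 275 μL brought to 3.6 mL → factor 3600/275 = 13.091
Step 4: 0.35 mL + 6.4 mL = 6.75 mL total → factor 6.75/0.35 = 19.286
Step 5: 15 μL + 3050 μL = 3065 μL total → factor 3065/15 = 204.33
Product of known-step factors = 1.1349 × 10^6
Overall factor = 0.200 M / (14.7 nM) = 1.3605 × 10^7
Step-1 factor = 1.3605 × 10^7 / 1.1349 × 10^6 = 11.988
v = 9.6 mL / 11.988 = 0.801 mL

0.801 mL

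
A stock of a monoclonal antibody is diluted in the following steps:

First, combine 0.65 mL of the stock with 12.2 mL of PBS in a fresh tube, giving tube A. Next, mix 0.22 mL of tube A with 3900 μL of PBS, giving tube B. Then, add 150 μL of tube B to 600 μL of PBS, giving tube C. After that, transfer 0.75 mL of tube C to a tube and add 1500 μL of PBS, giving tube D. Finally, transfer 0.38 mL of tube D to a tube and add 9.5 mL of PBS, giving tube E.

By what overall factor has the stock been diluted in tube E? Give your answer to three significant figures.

Step 1: 0.65 mL + 12.2 mL = 12.85 mL total → factor 12.85/0.65 = 19.769
Step 2: 0.22 mL + 3900 μL = 4.12 mL total → factor 4.12/0.22 = 18.727
Step 3: 150 μL + 600 μL = 750 μL total → factor 750/150 = 5
Step 4: 0.75 mL + 1500 μL = 2.25 mL total → factor 2.25/0.75 = 3
Step 5: 0.38 mL + 9.5 mL = 9.88 mL total → factor 9.88/0.38 = 26
Overall dilution factor = 19.769 × 18.727 × 5 × 3 × 26 = 1.4439 × 10^5

1.44 × 10^5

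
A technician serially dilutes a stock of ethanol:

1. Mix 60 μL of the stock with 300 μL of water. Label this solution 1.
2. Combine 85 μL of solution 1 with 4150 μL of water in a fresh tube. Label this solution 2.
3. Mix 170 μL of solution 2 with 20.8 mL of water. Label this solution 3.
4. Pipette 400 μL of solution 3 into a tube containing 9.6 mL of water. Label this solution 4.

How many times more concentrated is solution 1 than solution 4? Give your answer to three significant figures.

Step 1: 60 μL + 300 μL = 360 μL total → factor 360/60 = 6
Step 2: 85 μL + 4150 μL = 4235 μL total → factor 4235/85 = 49.824
Step 3: 170 μL + 20.8 mL = 20970 μL total → factor 20970/170 = 123.35
Step 4: 400 μL + 9.6 mL = 10000 μL total → factor 10000/400 = 25
Dilution factor to solution 1 = 6; to solution 4 = 9.2188 × 10^5
[solution 1]/[solution 4] = (factor to solution 4)/(factor to solution 1) = 9.2188 × 10^5/6 = 1.54 × 10^5

1.54 × 10^5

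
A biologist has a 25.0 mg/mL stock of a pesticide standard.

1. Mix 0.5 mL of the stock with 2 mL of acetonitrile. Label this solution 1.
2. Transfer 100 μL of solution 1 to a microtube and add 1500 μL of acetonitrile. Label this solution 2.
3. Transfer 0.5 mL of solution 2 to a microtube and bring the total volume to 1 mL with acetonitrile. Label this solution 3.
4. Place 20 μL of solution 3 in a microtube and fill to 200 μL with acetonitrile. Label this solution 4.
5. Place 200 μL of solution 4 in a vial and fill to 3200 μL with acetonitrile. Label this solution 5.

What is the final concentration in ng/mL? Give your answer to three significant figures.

977 ng/mL

Step 1: 0.5 mL + 2 mL = 2.5 mL total → factor 2.5/0.5 = 5
Step 2: 100 μL + 1500 μL = 1600 μL total → factor 1600/100 = 16
Step 3: 0.5 mL brought to 1 mL → factor 1/0.5 = 2
Step 4: 20 μL brought to 200 μL → factor 200/20 = 10
Step 5: 200 μL brought to 3200 μL → factor 3200/200 = 16
Overall dilution factor = 5 × 16 × 2 × 10 × 16 = 25600
Final = 25.0 mg/mL / 25600 = 0.0009766 mg/mL = 977 ng/mL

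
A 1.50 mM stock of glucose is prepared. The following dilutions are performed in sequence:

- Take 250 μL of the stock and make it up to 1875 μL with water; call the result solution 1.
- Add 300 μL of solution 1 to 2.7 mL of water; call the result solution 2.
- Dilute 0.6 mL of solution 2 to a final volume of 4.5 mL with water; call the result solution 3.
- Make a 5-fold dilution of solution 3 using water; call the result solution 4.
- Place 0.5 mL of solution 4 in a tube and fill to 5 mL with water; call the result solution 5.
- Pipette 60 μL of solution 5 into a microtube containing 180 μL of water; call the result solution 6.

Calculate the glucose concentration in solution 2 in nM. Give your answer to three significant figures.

2.00 × 10^4 nM

Step 1: 250 μL brought to 1875 μL → factor 1875/250 = 7.5
Step 2: 300 μL + 2.7 mL = 3000 μL total → factor 3000/300 = 10
Dilution factor through solution 2 = 7.5 × 10 = 75
[solution 2] = 1.50 mM / 75 = 0.02000 mM = 2.00 × 10^4 nM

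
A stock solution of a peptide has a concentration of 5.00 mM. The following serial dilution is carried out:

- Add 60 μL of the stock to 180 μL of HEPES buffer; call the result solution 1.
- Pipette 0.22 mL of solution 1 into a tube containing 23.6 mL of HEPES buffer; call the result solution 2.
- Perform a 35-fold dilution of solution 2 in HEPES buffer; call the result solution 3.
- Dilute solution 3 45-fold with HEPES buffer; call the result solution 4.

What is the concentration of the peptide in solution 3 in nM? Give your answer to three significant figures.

Step 1: 60 μL + 180 μL = 240 μL total → factor 240/60 = 4
Step 2: 0.22 mL + 23.6 mL = 23.82 mL total → factor 23.82/0.22 = 108.27
Step 3: 35-fold → factor 35
Dilution factor through solution 3 = 4 × 108.27 × 35 = 15158
[solution 3] = 5.00 mM / 15158 = 0.0003299 mM = 330 nM

330 nM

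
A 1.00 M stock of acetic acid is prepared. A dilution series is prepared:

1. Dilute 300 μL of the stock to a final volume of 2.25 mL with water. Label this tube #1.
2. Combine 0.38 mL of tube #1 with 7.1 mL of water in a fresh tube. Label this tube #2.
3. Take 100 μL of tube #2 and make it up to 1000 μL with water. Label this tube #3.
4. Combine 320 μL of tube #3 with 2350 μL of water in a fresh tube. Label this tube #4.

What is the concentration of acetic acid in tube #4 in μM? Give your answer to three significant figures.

Step 1: 300 μL brought to 2.25 mL → factor 2250/300 = 7.5
Step 2: 0.38 mL + 7.1 mL = 7.48 mL total → factor 7.48/0.38 = 19.684
Step 3: 100 μL brought to 1000 μL → factor 1000/100 = 10
Step 4: 320 μL + 2350 μL = 2670 μL total → factor 2670/320 = 8.3438
Overall dilution factor = 7.5 × 19.684 × 10 × 8.3438 = 12318
Final = 1.00 M / 12318 = 8.118 × 10^-5 M = 81.2 μM

81.2 μM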